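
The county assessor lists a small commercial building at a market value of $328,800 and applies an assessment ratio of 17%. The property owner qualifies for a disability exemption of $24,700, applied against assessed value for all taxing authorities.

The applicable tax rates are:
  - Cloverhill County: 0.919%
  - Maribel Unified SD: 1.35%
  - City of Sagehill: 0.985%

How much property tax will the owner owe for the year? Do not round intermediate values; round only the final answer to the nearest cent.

$1,015.12

Assessed value = $328,800 × 0.17 = $55,896
Taxable value = $55,896 − $24,700 = $31,196
Cloverhill County: $31,196 × 0.00919 = $286.69124
Maribel Unified SD: $31,196 × 0.0135 = $421.146
City of Sagehill: $31,196 × 0.00985 = $307.2806
Total = $286.69124 + $421.146 + $307.2806 = $1,015.11784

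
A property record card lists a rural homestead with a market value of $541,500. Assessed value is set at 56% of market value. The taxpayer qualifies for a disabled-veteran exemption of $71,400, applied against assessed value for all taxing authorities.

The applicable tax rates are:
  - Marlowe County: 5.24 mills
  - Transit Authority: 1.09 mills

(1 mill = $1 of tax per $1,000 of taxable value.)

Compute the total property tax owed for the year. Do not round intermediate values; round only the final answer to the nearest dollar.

$1,468

Assessed value = $541,500 × 0.56 = $303,240
Taxable value = $303,240 − $71,400 = $231,840
Marlowe County: $231,840 × 0.00524 = $1,214.8416
Transit Authority: $231,840 × 0.00109 = $252.7056
Total = $1,214.8416 + $252.7056 = $1,467.5472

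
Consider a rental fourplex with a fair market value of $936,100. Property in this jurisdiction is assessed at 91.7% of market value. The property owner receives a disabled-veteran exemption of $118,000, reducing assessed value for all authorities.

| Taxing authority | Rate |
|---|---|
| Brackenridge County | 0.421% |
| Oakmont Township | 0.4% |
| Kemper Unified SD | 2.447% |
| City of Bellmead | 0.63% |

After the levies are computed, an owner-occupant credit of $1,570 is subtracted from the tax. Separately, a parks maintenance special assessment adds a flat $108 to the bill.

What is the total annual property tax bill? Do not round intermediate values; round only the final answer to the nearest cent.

$27,398.94

Assessed value = $936,100 × 0.917 = $858,403.7
Taxable value = $858,403.7 − $118,000 = $740,403.7
Brackenridge County: $740,403.7 × 0.00421 = $3,117.099577
Oakmont Township: $740,403.7 × 0.004 = $2,961.6148
Kemper Unified SD: $740,403.7 × 0.02447 = $18,117.678539
City of Bellmead: $740,403.7 × 0.0063 = $4,664.54331
Levies subtotal = $28,860.936226
After credit = $28,860.936226 − $1,570 = $27,290.936226
Total = $27,290.936226 + $108 = $27,398.936226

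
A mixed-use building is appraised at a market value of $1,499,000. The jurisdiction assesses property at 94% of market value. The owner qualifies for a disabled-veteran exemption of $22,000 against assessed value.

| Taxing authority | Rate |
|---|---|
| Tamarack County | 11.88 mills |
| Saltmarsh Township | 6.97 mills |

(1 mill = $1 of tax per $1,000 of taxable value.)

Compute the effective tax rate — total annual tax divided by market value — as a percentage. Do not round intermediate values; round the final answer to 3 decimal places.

Assessed value = $1,499,000 × 0.94 = $1,409,060
Taxable value = $1,409,060 − $22,000 = $1,387,060
Tamarack County: $1,387,060 × 0.01188 = $16,478.2728
Saltmarsh Township: $1,387,060 × 0.00697 = $9,667.8082
Total tax = $26,146.081
Effective rate = $26,146.081 ÷ $1,499,000 = 1.744% of market value

1.744%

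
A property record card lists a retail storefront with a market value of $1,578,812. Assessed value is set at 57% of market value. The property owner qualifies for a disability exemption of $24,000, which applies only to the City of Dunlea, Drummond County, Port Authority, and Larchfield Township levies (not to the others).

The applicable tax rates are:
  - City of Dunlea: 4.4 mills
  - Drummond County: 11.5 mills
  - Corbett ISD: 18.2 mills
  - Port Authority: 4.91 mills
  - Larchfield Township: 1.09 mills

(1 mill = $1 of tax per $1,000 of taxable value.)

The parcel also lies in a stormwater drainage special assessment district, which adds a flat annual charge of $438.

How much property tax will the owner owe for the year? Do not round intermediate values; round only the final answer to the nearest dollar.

$35,999

Assessed value = $1,578,812 × 0.57 = $899,922.84
City of Dunlea: ($899,922.84 − $24,000) × 0.0044 = $875,922.84 × 0.0044 = $3,854.060496
Drummond County: ($899,922.84 − $24,000) × 0.0115 = $875,922.84 × 0.0115 = $10,073.11266
Corbett ISD: $899,922.84 × 0.0182 = $16,378.595688
Port Authority: ($899,922.84 − $24,000) × 0.00491 = $875,922.84 × 0.00491 = $4,300.7811444
Larchfield Township: ($899,922.84 − $24,000) × 0.00109 = $875,922.84 × 0.00109 = $954.7558956
Levies subtotal = $35,561.305884
Total = $35,561.305884 + $438 = $35,999.305884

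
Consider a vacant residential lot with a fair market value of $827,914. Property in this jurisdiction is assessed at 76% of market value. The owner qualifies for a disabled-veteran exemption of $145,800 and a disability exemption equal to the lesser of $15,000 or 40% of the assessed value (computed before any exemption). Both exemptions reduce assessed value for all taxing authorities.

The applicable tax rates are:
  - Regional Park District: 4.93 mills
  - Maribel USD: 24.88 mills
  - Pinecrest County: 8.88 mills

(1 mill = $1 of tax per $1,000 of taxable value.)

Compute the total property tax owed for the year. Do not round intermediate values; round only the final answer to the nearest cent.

$18,122.96

Assessed value = $827,914 × 0.76 = $629,214.64
Disability exemption = min($15,000, 40% × $629,214.64) = min($15,000, $251,685.856) = $15,000 (dollar cap binds)
Taxable value = $629,214.64 − $145,800 − $15,000 = $468,414.64
Regional Park District: $468,414.64 × 0.00493 = $2,309.2841752
Maribel USD: $468,414.64 × 0.02488 = $11,654.1562432
Pinecrest County: $468,414.64 × 0.00888 = $4,159.5220032
Total = $18,122.9624216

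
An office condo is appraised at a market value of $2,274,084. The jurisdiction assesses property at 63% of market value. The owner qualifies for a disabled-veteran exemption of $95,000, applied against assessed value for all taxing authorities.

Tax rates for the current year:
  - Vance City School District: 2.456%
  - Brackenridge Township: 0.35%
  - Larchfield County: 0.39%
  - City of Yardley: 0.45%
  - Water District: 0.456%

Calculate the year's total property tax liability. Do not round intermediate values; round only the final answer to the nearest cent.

$54,871.34

Assessed value = $2,274,084 × 0.63 = $1,432,672.92
Taxable value = $1,432,672.92 − $95,000 = $1,337,672.92
Vance City School District: $1,337,672.92 × 0.02456 = $32,853.2469152
Brackenridge Township: $1,337,672.92 × 0.0035 = $4,681.85522
Larchfield County: $1,337,672.92 × 0.0039 = $5,216.924388
City of Yardley: $1,337,672.92 × 0.0045 = $6,019.52814
Water District: $1,337,672.92 × 0.00456 = $6,099.7885152
Total = $32,853.2469152 + $4,681.85522 + $5,216.924388 + $6,019.52814 + $6,099.7885152 = $54,871.3431784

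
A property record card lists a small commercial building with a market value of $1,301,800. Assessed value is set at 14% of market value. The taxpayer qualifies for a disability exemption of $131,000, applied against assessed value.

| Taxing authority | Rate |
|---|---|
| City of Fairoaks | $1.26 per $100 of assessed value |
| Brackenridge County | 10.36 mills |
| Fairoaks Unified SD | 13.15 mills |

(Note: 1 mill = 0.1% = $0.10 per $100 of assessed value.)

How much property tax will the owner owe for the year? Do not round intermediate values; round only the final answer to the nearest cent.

$1,850.71

Assessed value = $1,301,800 × 0.14 = $182,252
Taxable value = $182,252 − $131,000 = $51,252
City of Fairoaks: $51,252 × 0.0126 = $645.7752
Brackenridge County: $51,252 × 0.01036 = $530.97072
Fairoaks Unified SD: $51,252 × 0.01315 = $673.9638
Total = $1,850.70972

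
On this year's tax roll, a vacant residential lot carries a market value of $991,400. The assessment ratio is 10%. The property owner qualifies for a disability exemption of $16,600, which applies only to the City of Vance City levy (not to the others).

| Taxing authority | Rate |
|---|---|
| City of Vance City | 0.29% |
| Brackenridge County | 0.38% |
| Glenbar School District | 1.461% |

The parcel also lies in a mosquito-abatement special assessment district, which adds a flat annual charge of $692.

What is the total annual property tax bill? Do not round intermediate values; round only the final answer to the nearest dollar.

$2,757

Assessed value = $991,400 × 0.1 = $99,140
City of Vance City: ($99,140 − $16,600) × 0.0029 = $82,540 × 0.0029 = $239.366
Brackenridge County: $99,140 × 0.0038 = $376.732
Glenbar School District: $99,140 × 0.01461 = $1,448.4354
Levies subtotal = $2,064.5334
Total = $2,064.5334 + $692 = $2,756.5334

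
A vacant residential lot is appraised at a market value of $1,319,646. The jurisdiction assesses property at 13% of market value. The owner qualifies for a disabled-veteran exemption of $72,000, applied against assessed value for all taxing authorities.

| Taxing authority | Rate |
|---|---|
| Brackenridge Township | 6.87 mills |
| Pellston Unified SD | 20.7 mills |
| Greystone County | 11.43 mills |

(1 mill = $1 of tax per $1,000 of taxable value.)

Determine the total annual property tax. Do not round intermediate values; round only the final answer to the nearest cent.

Assessed value = $1,319,646 × 0.13 = $171,553.98
Taxable value = $171,553.98 − $72,000 = $99,553.98
Brackenridge Township: $99,553.98 × 0.00687 = $683.9358426
Pellston Unified SD: $99,553.98 × 0.0207 = $2,060.767386
Greystone County: $99,553.98 × 0.01143 = $1,137.9019914
Total = $683.9358426 + $2,060.767386 + $1,137.9019914 = $3,882.60522

$3,882.61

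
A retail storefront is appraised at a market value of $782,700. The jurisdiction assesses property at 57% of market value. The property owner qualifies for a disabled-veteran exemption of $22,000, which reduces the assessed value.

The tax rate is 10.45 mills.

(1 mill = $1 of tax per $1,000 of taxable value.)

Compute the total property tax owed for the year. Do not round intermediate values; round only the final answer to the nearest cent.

Assessed value = $782,700 × 0.57 = $446,139
Taxable value = $446,139 − $22,000 = $424,139
Tax = $424,139 × 0.01045 = $4,432.25255

$4,432.25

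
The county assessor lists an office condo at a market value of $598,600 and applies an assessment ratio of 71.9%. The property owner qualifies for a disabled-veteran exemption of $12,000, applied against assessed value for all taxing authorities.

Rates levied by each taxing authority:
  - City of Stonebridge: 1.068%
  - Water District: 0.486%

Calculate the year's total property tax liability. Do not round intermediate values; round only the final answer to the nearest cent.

$6,501.83

Assessed value = $598,600 × 0.719 = $430,393.4
Taxable value = $430,393.4 − $12,000 = $418,393.4
City of Stonebridge: $418,393.4 × 0.01068 = $4,468.441512
Water District: $418,393.4 × 0.00486 = $2,033.391924
Total = $4,468.441512 + $2,033.391924 = $6,501.833436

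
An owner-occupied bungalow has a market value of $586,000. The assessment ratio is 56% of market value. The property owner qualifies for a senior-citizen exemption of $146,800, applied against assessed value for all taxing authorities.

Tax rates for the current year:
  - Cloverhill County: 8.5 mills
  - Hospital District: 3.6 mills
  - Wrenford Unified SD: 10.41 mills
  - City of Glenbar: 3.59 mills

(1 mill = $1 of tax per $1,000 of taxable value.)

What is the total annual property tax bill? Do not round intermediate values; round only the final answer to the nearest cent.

$4,733.50

Assessed value = $586,000 × 0.56 = $328,160
Taxable value = $328,160 − $146,800 = $181,360
Cloverhill County: $181,360 × 0.0085 = $1,541.56
Hospital District: $181,360 × 0.0036 = $652.896
Wrenford Unified SD: $181,360 × 0.01041 = $1,887.9576
City of Glenbar: $181,360 × 0.00359 = $651.0824
Total = $1,541.56 + $652.896 + $1,887.9576 + $651.0824 = $4,733.496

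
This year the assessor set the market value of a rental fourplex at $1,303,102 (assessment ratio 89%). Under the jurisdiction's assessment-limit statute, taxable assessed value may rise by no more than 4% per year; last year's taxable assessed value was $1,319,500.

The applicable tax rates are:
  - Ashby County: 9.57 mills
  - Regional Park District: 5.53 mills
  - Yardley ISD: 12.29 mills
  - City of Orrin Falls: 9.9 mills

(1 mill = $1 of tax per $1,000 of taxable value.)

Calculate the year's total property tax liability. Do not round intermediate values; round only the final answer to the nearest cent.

Uncapped assessed value = $1,303,102 × 0.89 = $1,159,760.78
Cap limit = $1,319,500 × 1.04 = $1,372,280
Taxable assessed value = min($1,159,760.78, $1,372,280) = $1,159,760.78 (cap does not bind)
Ashby County: $1,159,760.78 × 0.00957 = $11,098.9106646
Regional Park District: $1,159,760.78 × 0.00553 = $6,413.4771134
Yardley ISD: $1,159,760.78 × 0.01229 = $14,253.4599862
City of Orrin Falls: $1,159,760.78 × 0.0099 = $11,481.631722
Total = $43,247.4794862

$43,247.48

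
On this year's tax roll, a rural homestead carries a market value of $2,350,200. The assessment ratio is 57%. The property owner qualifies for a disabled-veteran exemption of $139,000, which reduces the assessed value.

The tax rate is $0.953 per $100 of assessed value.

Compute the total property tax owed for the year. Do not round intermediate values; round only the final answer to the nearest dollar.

$11,442

Assessed value = $2,350,200 × 0.57 = $1,339,614
Taxable value = $1,339,614 − $139,000 = $1,200,614
Tax = $1,200,614 × 0.00953 = $11,441.85142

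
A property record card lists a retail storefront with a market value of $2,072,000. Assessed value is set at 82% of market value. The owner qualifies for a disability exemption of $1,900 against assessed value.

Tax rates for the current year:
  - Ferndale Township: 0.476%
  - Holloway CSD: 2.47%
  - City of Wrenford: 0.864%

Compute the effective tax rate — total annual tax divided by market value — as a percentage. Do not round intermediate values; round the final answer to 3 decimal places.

Assessed value = $2,072,000 × 0.82 = $1,699,040
Taxable value = $1,699,040 − $1,900 = $1,697,140
Ferndale Township: $1,697,140 × 0.00476 = $8,078.3864
Holloway CSD: $1,697,140 × 0.0247 = $41,919.358
City of Wrenford: $1,697,140 × 0.00864 = $14,663.2896
Total tax = $64,661.034
Effective rate = $64,661.034 ÷ $2,072,000 = 3.121% of market value

3.121%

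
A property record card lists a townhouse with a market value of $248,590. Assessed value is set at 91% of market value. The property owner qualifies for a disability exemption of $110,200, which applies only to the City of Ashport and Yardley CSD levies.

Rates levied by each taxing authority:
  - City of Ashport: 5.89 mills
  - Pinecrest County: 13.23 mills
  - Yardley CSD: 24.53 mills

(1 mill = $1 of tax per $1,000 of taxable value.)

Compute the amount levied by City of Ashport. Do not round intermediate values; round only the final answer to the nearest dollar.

$683

Assessed value = $248,590 × 0.91 = $226,216.9
City of Ashport taxable value = $226,216.9 − $110,200 = $116,016.9
City of Ashport levy = $116,016.9 × 0.00589 = $683.339541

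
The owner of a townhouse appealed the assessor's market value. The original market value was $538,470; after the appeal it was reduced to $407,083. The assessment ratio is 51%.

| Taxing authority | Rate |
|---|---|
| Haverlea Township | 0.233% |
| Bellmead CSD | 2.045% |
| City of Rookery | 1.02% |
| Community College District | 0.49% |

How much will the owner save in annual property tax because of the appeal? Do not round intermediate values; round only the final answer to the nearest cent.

Old assessed value = $538,470 × 0.51 = $274,619.7
New assessed value = $407,083 × 0.51 = $207,612.33
Combined rate = 0.00233 + 0.02045 + 0.0102 + 0.0049 = 0.03788
Old tax = $274,619.7 × 0.03788 = $10,402.594236
New tax = $207,612.33 × 0.03788 = $7,864.3550604
Reduction = $10,402.594236 − $7,864.3550604 = $2,538.2391756

$2,538.24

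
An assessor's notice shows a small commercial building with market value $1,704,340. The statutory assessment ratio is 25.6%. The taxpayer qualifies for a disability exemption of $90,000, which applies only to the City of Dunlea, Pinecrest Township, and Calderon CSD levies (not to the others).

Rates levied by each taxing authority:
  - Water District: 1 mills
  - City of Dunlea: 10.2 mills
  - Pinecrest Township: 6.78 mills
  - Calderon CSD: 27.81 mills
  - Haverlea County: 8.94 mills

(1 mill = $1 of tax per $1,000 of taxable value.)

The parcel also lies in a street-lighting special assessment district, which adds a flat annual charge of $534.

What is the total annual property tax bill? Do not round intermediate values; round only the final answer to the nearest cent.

$20,382.20

Assessed value = $1,704,340 × 0.256 = $436,311.04
Water District: $436,311.04 × 0.001 = $436.31104
City of Dunlea: ($436,311.04 − $90,000) × 0.0102 = $346,311.04 × 0.0102 = $3,532.372608
Pinecrest Township: ($436,311.04 − $90,000) × 0.00678 = $346,311.04 × 0.00678 = $2,347.9888512
Calderon CSD: ($436,311.04 − $90,000) × 0.02781 = $346,311.04 × 0.02781 = $9,630.9100224
Haverlea County: $436,311.04 × 0.00894 = $3,900.6206976
Levies subtotal = $19,848.2032192
Total = $19,848.2032192 + $534 = $20,382.2032192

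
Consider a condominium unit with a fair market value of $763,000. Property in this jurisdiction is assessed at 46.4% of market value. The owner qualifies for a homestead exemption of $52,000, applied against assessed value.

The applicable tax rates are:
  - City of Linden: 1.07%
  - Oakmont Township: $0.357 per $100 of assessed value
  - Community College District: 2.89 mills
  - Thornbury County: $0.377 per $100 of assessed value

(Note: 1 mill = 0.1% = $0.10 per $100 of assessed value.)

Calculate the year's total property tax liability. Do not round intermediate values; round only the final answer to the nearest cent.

Assessed value = $763,000 × 0.464 = $354,032
Taxable value = $354,032 − $52,000 = $302,032
City of Linden: $302,032 × 0.0107 = $3,231.7424
Oakmont Township: $302,032 × 0.00357 = $1,078.25424
Community College District: $302,032 × 0.00289 = $872.87248
Thornbury County: $302,032 × 0.00377 = $1,138.66064
Total = $6,321.52976

$6,321.53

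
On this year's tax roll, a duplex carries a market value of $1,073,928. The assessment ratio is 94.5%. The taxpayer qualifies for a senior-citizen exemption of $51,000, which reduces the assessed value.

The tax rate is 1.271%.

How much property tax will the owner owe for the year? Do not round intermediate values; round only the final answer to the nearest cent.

$12,250.69

Assessed value = $1,073,928 × 0.945 = $1,014,861.96
Taxable value = $1,014,861.96 − $51,000 = $963,861.96
Tax = $963,861.96 × 0.01271 = $12,250.6855116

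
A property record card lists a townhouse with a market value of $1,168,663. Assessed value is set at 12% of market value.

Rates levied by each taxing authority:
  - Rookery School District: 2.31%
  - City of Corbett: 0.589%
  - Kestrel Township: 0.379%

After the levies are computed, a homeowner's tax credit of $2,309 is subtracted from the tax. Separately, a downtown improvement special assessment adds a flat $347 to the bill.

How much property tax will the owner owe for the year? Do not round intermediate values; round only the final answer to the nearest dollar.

Assessed value = $1,168,663 × 0.12 = $140,239.56
Rookery School District: $140,239.56 × 0.0231 = $3,239.533836
City of Corbett: $140,239.56 × 0.00589 = $826.0110084
Kestrel Township: $140,239.56 × 0.00379 = $531.5079324
Levies subtotal = $4,597.0527768
After credit = $4,597.0527768 − $2,309 = $2,288.0527768
Total = $2,288.0527768 + $347 = $2,635.0527768

$2,635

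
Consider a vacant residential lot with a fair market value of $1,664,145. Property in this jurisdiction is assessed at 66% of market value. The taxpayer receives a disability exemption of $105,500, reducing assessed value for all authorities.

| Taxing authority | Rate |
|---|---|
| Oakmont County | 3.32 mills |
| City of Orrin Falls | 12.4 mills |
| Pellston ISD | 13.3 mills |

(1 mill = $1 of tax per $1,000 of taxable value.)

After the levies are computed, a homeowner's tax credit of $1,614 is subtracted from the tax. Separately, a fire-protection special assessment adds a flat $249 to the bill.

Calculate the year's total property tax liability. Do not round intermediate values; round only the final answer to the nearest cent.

$27,447.09

Assessed value = $1,664,145 × 0.66 = $1,098,335.7
Taxable value = $1,098,335.7 − $105,500 = $992,835.7
Oakmont County: $992,835.7 × 0.00332 = $3,296.214524
City of Orrin Falls: $992,835.7 × 0.0124 = $12,311.16268
Pellston ISD: $992,835.7 × 0.0133 = $13,204.71481
Levies subtotal = $28,812.092014
After credit = $28,812.092014 − $1,614 = $27,198.092014
Total = $27,198.092014 + $249 = $27,447.092014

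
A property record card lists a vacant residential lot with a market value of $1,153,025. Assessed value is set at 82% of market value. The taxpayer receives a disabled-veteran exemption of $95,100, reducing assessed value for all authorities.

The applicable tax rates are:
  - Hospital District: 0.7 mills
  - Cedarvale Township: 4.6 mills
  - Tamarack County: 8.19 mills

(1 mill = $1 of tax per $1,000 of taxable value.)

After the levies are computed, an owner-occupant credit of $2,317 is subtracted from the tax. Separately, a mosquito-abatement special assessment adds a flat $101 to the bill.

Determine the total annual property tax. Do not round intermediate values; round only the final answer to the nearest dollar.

Assessed value = $1,153,025 × 0.82 = $945,480.5
Taxable value = $945,480.5 − $95,100 = $850,380.5
Hospital District: $850,380.5 × 0.0007 = $595.26635
Cedarvale Township: $850,380.5 × 0.0046 = $3,911.7503
Tamarack County: $850,380.5 × 0.00819 = $6,964.616295
Levies subtotal = $11,471.632945
After credit = $11,471.632945 − $2,317 = $9,154.632945
Total = $9,154.632945 + $101 = $9,255.632945

$9,256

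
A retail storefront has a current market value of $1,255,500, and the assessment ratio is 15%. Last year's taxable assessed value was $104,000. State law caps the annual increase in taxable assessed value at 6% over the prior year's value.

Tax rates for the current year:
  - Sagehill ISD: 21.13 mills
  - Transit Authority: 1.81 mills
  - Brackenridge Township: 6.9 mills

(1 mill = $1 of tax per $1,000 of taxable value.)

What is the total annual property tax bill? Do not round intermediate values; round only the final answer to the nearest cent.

Uncapped assessed value = $1,255,500 × 0.15 = $188,325
Cap limit = $104,000 × 1.06 = $110,240
Taxable assessed value = min($188,325, $110,240) = $110,240 (cap binds)
Sagehill ISD: $110,240 × 0.02113 = $2,329.3712
Transit Authority: $110,240 × 0.00181 = $199.5344
Brackenridge Township: $110,240 × 0.0069 = $760.656
Total = $3,289.5616

$3,289.56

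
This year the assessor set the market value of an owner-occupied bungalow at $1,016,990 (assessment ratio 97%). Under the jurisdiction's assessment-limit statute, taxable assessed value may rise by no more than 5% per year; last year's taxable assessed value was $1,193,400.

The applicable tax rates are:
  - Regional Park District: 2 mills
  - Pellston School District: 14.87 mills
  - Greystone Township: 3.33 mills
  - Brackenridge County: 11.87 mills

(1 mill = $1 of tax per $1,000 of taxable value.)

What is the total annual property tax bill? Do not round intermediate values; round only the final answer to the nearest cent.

$31,636.42

Uncapped assessed value = $1,016,990 × 0.97 = $986,480.3
Cap limit = $1,193,400 × 1.05 = $1,253,070
Taxable assessed value = min($986,480.3, $1,253,070) = $986,480.3 (cap does not bind)
Regional Park District: $986,480.3 × 0.002 = $1,972.9606
Pellston School District: $986,480.3 × 0.01487 = $14,668.962061
Greystone Township: $986,480.3 × 0.00333 = $3,284.979399
Brackenridge County: $986,480.3 × 0.01187 = $11,709.521161
Total = $31,636.423221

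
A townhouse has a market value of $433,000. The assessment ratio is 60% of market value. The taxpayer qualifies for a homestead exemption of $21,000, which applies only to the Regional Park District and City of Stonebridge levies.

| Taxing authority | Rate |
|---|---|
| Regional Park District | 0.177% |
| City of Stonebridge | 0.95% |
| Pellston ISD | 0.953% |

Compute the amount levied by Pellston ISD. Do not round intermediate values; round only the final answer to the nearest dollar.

$2,476

Assessed value = $433,000 × 0.6 = $259,800
Pellston ISD taxable value = $259,800 (exemption does not apply)
Pellston ISD levy = $259,800 × 0.00953 = $2,475.894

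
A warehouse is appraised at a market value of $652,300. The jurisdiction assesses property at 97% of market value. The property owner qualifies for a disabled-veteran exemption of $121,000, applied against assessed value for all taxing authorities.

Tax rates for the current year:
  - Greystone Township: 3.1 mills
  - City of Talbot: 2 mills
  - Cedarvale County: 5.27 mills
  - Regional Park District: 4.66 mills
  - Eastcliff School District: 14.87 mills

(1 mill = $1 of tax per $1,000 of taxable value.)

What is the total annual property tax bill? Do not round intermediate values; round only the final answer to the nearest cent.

$15,300.76

Assessed value = $652,300 × 0.97 = $632,731
Taxable value = $632,731 − $121,000 = $511,731
Greystone Township: $511,731 × 0.0031 = $1,586.3661
City of Talbot: $511,731 × 0.002 = $1,023.462
Cedarvale County: $511,731 × 0.00527 = $2,696.82237
Regional Park District: $511,731 × 0.00466 = $2,384.66646
Eastcliff School District: $511,731 × 0.01487 = $7,609.43997
Total = $1,586.3661 + $1,023.462 + $2,696.82237 + $2,384.66646 + $7,609.43997 = $15,300.7569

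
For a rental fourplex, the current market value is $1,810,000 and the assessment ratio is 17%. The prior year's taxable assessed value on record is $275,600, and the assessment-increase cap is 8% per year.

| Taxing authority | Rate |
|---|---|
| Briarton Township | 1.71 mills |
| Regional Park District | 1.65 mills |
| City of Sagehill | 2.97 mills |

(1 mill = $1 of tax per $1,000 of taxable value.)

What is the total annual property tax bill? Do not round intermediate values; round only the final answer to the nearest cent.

Uncapped assessed value = $1,810,000 × 0.17 = $307,700
Cap limit = $275,600 × 1.08 = $297,648
Taxable assessed value = min($307,700, $297,648) = $297,648 (cap binds)
Briarton Township: $297,648 × 0.00171 = $508.97808
Regional Park District: $297,648 × 0.00165 = $491.1192
City of Sagehill: $297,648 × 0.00297 = $884.01456
Total = $1,884.11184

$1,884.11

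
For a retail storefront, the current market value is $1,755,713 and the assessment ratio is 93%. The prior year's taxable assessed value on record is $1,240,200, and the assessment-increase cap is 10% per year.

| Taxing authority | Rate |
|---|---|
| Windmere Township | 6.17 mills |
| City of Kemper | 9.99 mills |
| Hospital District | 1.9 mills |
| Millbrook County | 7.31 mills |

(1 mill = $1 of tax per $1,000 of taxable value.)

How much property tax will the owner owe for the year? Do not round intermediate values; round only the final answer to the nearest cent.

Uncapped assessed value = $1,755,713 × 0.93 = $1,632,813.09
Cap limit = $1,240,200 × 1.1 = $1,364,220
Taxable assessed value = min($1,632,813.09, $1,364,220) = $1,364,220 (cap binds)
Windmere Township: $1,364,220 × 0.00617 = $8,417.2374
City of Kemper: $1,364,220 × 0.00999 = $13,628.5578
Hospital District: $1,364,220 × 0.0019 = $2,592.018
Millbrook County: $1,364,220 × 0.00731 = $9,972.4482
Total = $34,610.2614

$34,610.26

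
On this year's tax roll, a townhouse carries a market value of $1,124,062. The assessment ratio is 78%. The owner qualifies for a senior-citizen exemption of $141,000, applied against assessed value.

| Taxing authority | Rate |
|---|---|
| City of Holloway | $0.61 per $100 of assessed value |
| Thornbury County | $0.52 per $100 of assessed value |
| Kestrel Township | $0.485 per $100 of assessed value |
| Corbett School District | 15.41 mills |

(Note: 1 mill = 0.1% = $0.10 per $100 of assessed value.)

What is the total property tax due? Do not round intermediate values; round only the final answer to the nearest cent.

$23,220.85

Assessed value = $1,124,062 × 0.78 = $876,768.36
Taxable value = $876,768.36 − $141,000 = $735,768.36
City of Holloway: $735,768.36 × 0.0061 = $4,488.186996
Thornbury County: $735,768.36 × 0.0052 = $3,825.995472
Kestrel Township: $735,768.36 × 0.00485 = $3,568.476546
Corbett School District: $735,768.36 × 0.01541 = $11,338.1904276
Total = $23,220.8494416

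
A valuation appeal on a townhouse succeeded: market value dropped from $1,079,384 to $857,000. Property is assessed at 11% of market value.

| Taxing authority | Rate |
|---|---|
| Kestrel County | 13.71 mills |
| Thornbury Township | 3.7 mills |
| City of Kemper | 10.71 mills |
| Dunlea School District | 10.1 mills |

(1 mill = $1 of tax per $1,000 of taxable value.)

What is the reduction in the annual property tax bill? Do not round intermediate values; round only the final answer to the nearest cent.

$934.95

Old assessed value = $1,079,384 × 0.11 = $118,732.24
New assessed value = $857,000 × 0.11 = $94,270
Combined rate = 0.01371 + 0.0037 + 0.01071 + 0.0101 = 0.03822
Old tax = $118,732.24 × 0.03822 = $4,537.9462128
New tax = $94,270 × 0.03822 = $3,602.9994
Reduction = $4,537.9462128 − $3,602.9994 = $934.9468128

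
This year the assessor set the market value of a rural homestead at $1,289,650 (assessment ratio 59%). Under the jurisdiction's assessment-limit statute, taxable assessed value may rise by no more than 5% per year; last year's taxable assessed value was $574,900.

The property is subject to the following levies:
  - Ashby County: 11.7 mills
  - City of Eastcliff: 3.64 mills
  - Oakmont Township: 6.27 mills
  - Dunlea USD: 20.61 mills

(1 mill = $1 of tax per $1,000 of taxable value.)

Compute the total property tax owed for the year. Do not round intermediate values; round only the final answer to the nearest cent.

Uncapped assessed value = $1,289,650 × 0.59 = $760,893.5
Cap limit = $574,900 × 1.05 = $603,645
Taxable assessed value = min($760,893.5, $603,645) = $603,645 (cap binds)
Ashby County: $603,645 × 0.0117 = $7,062.6465
City of Eastcliff: $603,645 × 0.00364 = $2,197.2678
Oakmont Township: $603,645 × 0.00627 = $3,784.85415
Dunlea USD: $603,645 × 0.02061 = $12,441.12345
Total = $25,485.8919

$25,485.89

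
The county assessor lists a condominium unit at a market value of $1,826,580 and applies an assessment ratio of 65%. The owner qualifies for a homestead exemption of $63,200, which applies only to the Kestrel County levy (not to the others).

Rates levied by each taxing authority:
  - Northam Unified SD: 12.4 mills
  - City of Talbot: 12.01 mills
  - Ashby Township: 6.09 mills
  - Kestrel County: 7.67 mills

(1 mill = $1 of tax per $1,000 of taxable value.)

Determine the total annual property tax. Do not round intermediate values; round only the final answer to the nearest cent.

$44,833.62

Assessed value = $1,826,580 × 0.65 = $1,187,277
Northam Unified SD: $1,187,277 × 0.0124 = $14,722.2348
City of Talbot: $1,187,277 × 0.01201 = $14,259.19677
Ashby Township: $1,187,277 × 0.00609 = $7,230.51693
Kestrel County: ($1,187,277 − $63,200) × 0.00767 = $1,124,077 × 0.00767 = $8,621.67059
Total = $44,833.61909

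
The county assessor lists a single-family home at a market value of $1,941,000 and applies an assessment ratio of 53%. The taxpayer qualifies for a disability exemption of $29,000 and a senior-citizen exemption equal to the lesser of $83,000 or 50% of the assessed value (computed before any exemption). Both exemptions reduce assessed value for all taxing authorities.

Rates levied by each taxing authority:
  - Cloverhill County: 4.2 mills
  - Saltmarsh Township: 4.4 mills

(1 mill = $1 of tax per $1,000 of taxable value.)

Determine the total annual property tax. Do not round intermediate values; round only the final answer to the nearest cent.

$7,883.88

Assessed value = $1,941,000 × 0.53 = $1,028,730
Senior-citizen exemption = min($83,000, 50% × $1,028,730) = min($83,000, $514,365) = $83,000 (dollar cap binds)
Taxable value = $1,028,730 − $29,000 − $83,000 = $916,730
Cloverhill County: $916,730 × 0.0042 = $3,850.266
Saltmarsh Township: $916,730 × 0.0044 = $4,033.612
Total = $7,883.878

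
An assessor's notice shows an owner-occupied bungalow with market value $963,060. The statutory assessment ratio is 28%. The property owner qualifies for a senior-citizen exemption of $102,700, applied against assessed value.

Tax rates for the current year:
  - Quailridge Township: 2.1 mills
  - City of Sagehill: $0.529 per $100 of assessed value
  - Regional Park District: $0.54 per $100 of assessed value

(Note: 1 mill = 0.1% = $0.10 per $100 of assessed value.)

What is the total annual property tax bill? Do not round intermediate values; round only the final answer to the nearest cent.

Assessed value = $963,060 × 0.28 = $269,656.8
Taxable value = $269,656.8 − $102,700 = $166,956.8
Quailridge Township: $166,956.8 × 0.0021 = $350.60928
City of Sagehill: $166,956.8 × 0.00529 = $883.201472
Regional Park District: $166,956.8 × 0.0054 = $901.56672
Total = $2,135.377472

$2,135.38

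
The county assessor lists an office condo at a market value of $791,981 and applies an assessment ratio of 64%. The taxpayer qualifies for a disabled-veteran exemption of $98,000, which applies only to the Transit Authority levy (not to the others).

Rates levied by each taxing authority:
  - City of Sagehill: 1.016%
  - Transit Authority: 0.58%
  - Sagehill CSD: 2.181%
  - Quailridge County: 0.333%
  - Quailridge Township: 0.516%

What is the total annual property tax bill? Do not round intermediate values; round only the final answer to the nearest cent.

Assessed value = $791,981 × 0.64 = $506,867.84
City of Sagehill: $506,867.84 × 0.01016 = $5,149.7772544
Transit Authority: ($506,867.84 − $98,000) × 0.0058 = $408,867.84 × 0.0058 = $2,371.433472
Sagehill CSD: $506,867.84 × 0.02181 = $11,054.7875904
Quailridge County: $506,867.84 × 0.00333 = $1,687.8699072
Quailridge Township: $506,867.84 × 0.00516 = $2,615.4380544
Total = $22,879.3062784

$22,879.31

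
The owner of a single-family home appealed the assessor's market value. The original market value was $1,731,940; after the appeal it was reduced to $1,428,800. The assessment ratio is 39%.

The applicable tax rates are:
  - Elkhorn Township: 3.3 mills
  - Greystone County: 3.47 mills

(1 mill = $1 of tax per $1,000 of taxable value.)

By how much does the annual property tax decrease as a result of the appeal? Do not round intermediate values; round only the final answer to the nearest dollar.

Old assessed value = $1,731,940 × 0.39 = $675,456.6
New assessed value = $1,428,800 × 0.39 = $557,232
Combined rate = 0.0033 + 0.00347 = 0.00677
Old tax = $675,456.6 × 0.00677 = $4,572.841182
New tax = $557,232 × 0.00677 = $3,772.46064
Reduction = $4,572.841182 − $3,772.46064 = $800.380542

$800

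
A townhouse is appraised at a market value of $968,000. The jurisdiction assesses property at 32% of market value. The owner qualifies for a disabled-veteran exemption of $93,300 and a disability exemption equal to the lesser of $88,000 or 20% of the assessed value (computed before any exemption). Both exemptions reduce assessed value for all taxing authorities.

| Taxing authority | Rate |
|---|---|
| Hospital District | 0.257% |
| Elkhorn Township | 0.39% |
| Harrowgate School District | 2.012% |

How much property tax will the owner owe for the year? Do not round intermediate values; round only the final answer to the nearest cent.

Assessed value = $968,000 × 0.32 = $309,760
Disability exemption = min($88,000, 20% × $309,760) = min($88,000, $61,952) = $61,952 (percentage binds)
Taxable value = $309,760 − $93,300 − $61,952 = $154,508
Hospital District: $154,508 × 0.00257 = $397.08556
Elkhorn Township: $154,508 × 0.0039 = $602.5812
Harrowgate School District: $154,508 × 0.02012 = $3,108.70096
Total = $4,108.36772

$4,108.37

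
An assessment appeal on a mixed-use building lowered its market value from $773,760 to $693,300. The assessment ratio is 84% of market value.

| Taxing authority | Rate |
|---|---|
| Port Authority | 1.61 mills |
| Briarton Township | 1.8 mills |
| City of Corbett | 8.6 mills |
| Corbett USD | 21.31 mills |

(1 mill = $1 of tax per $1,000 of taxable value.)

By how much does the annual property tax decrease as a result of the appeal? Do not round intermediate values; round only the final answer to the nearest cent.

$2,251.98

Old assessed value = $773,760 × 0.84 = $649,958.4
New assessed value = $693,300 × 0.84 = $582,372
Combined rate = 0.00161 + 0.0018 + 0.0086 + 0.02131 = 0.03332
Old tax = $649,958.4 × 0.03332 = $21,656.613888
New tax = $582,372 × 0.03332 = $19,404.63504
Reduction = $21,656.613888 − $19,404.63504 = $2,251.978848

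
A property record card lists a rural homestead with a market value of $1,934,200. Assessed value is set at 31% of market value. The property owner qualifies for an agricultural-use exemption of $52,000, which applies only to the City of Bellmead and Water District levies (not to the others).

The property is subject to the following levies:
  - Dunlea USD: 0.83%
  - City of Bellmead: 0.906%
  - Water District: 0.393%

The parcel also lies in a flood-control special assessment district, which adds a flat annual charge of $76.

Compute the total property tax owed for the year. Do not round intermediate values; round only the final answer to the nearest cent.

$12,166.05

Assessed value = $1,934,200 × 0.31 = $599,602
Dunlea USD: $599,602 × 0.0083 = $4,976.6966
City of Bellmead: ($599,602 − $52,000) × 0.00906 = $547,602 × 0.00906 = $4,961.27412
Water District: ($599,602 − $52,000) × 0.00393 = $547,602 × 0.00393 = $2,152.07586
Levies subtotal = $12,090.04658
Total = $12,090.04658 + $76 = $12,166.04658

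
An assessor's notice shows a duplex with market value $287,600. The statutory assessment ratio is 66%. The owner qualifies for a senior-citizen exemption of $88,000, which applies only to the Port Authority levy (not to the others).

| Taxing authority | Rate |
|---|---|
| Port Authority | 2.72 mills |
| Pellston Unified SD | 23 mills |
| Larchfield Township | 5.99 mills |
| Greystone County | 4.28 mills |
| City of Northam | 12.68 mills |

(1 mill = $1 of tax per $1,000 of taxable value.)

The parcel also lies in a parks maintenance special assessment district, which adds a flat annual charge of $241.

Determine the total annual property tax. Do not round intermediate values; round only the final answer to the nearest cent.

Assessed value = $287,600 × 0.66 = $189,816
Port Authority: ($189,816 − $88,000) × 0.00272 = $101,816 × 0.00272 = $276.93952
Pellston Unified SD: $189,816 × 0.023 = $4,365.768
Larchfield Township: $189,816 × 0.00599 = $1,136.99784
Greystone County: $189,816 × 0.00428 = $812.41248
City of Northam: $189,816 × 0.01268 = $2,406.86688
Levies subtotal = $8,998.98472
Total = $8,998.98472 + $241 = $9,239.98472

$9,239.98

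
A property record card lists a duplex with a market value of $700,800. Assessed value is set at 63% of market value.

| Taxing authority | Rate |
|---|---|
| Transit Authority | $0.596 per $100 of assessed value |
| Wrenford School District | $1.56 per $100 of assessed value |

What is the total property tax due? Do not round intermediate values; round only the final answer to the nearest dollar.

$9,519

Assessed value = $700,800 × 0.63 = $441,504
Transit Authority: $441,504 × 0.00596 = $2,631.36384
Wrenford School District: $441,504 × 0.0156 = $6,887.4624
Total = $2,631.36384 + $6,887.4624 = $9,518.82624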